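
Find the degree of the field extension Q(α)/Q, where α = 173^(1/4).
[Q(α):Q] = 4

α is a root of x^4 - 173. By Eisenstein's criterion at the prime p = 173 (which divides the constant term 173 but p^2 = 29929 does not, since 173 is squarefree), x^4 - 173 is irreducible over Q. Hence [Q(α):Q] = 4.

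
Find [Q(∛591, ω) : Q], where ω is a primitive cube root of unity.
[Q(∛591, ω) : Q] = 6

[Q(∛591):Q] = 3 (min poly x^3 - 591, irreducible since 591 is not a perfect cube). [Q(ω):Q] = 2 (min poly x^2 + x + 1). Since Q(∛591) ⊂ R and ω ∉ R, we have ω ∉ Q(∛591), so x^2 + x + 1 remains irreducible over Q(∛591) and [Q(∛591, ω) : Q(∛591)] = 2. By the tower law, [Q(∛591, ω) : Q] = 3 · 2 = 6. (In fact Q(∛591, ω) is the splitting field of x^3 - 591 over Q.)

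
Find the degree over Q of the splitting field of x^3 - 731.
[K : Q] = 6

The roots of x^3 - 731 are ∛731, ω∛731, ω^2∛731 where ω = e^(2πi/3) is a primitive cube root of unity, so K = Q(∛731, ω). Now [Q(∛731):Q] = 3 (since 731 is not a perfect cube, x^3 - 731 is irreducible) and [Q(ω):Q] = 2. Both 2 and 3 divide [K:Q], and [K:Q] ≤ 3·2 = 6, so [K:Q] = 6. (Equivalently: Q(∛731) ⊂ R but ω ∉ R, so [K : Q(∛731)] = 2.)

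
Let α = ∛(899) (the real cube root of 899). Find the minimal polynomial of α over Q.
m_α(x) = x^3 - 899

α satisfies α^3 = 899, so x^3 - 899 annihilates α. By the rational root test, a rational root p/q (in lowest terms) of x^3 - 899 would satisfy p^3 = 899 q^3, forcing q = 1 and p^3 = 899; but 899 is not a perfect cube, contradiction. A monic cubic over Q with no rational root is irreducible (any nontrivial factorization would include a linear factor). Hence x^3 - 899 is the minimal polynomial of α, and in particular [Q(α):Q] = 3.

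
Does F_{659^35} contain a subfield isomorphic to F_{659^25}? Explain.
No: F_{659^25} is not a subfield of F_{659^35}

F_{p^m} embeds in F_{p^n} iff m | n. Here 25 ∤ 35 (since 35 = 1·25 + 10 with remainder 10 ≠ 0), so F_{659^25} is not a subfield of F_{659^35}. Equivalently: if it were, the tower law would give 25 = [F_{659^25}:F_659] dividing [F_{659^35}:F_659] = 35, contradiction.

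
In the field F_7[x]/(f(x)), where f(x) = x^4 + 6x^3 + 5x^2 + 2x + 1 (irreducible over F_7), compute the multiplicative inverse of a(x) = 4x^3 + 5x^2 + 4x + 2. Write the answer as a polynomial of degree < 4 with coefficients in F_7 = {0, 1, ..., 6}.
a(x)^(-1) ≡ 4x^3 + 6x^2 + x + 5 (mod f(x))

Since f is irreducible over F_7, F_7[x]/(f) is a field and a(x) ≠ 0 has an inverse. Apply the extended Euclidean algorithm to f(x) and a(x) in F_7[x]: f(x) = (2x + 6)·a(x) + (2x^2 + 2x + 3);  a(x) = (2x + 4)·(2x^2 + 2x + 3) + (4x + 4);  (2x^2 + 2x + 3) = (4x)·(4x + 4) + (3). The last nonzero remainder is the constant 3 = gcd(f, a) in F_7. Back-substituting through the division chain expresses 3 = s(x)·a(x) + t(x)·f(x) with s(x) ≡ 5x^3 + 4x^2 + 3x + 1 (mod f), so (5x^3 + 4x^2 + 3x + 1)·a(x) ≡ 3 (mod f). Multiplying by 3^(-1) ≡ 5 in F_7 gives a(x)^(-1) ≡ 5·(5x^3 + 4x^2 + 3x + 1) ≡ 4x^3 + 6x^2 + x + 5 (mod f). Check: (4x^3 + 5x^2 + 4x + 2)·(4x^3 + 6x^2 + x + 5) = 2x^6 + 2x^5 + x^4 + x^3 + 6x^2 + x + 3 ≡ 1 (mod x^4 + 6x^3 + 5x^2 + 2x + 1).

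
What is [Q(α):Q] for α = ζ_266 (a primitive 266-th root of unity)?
[Q(α):Q] = 108

The minimal polynomial of ζ_266 over Q is the 266-th cyclotomic polynomial Φ_266(x), which is irreducible over Q and has degree φ(266) = 108. Hence [Q(α):Q] = φ(266) = 108.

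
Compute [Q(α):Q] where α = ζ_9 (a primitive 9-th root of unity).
[Q(α):Q] = 6

The minimal polynomial of ζ_9 over Q is the 9-th cyclotomic polynomial Φ_9(x), which is irreducible over Q and has degree φ(9) = 6. Hence [Q(α):Q] = φ(9) = 6.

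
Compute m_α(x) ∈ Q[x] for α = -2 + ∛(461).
m_α(x) = x^3 + 6x^2 + 12x - 453

Set β = α + 2 = ∛(461), so β^3 = 461. Then (α + 2)^3 - 461 = 0, i.e. α is a root of g(x) = (x + 2)^3 - 461 = x^3 + 6x^2 + 12x - 453. Since g(x) = h(x + 2) where h(x) = x^3 - 461, and h is irreducible over Q (because 461 is not a perfect cube, so h has no rational root, and a monic cubic with no rational root is irreducible), g is also irreducible (irreducibility is preserved under the substitution x → x + 2). Hence m_α(x) = x^3 + 6x^2 + 12x - 453.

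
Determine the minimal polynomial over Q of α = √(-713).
m_α(x) = x^2 + 713

α satisfies α^2 + 713 = 0, so x^2 + 713 annihilates α. Since d = -713 is squarefree and ≠ 1, it is not a perfect square in Q, so x^2 + 713 has no rational root and is therefore irreducible over Q (a degree-2 polynomial over a field is irreducible iff it has no root). Hence m_α(x) = x^2 + 713.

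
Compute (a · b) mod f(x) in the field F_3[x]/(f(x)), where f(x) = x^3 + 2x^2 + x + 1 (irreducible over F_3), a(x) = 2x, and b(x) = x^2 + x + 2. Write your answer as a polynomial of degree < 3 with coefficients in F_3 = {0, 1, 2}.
a · b ≡ x^2 + 2x + 1 (mod f(x))

Multiply in F_3[x]: a(x)·b(x) = (2x)·(x^2 + x + 2) = 2x^3 + 2x^2 + x. This has degree ≥ 3, so divide by f(x) over F_3: 2x^3 + 2x^2 + x = (2)·(x^3 + 2x^2 + x + 1) + (x^2 + 2x + 1). Hence a·b ≡ x^2 + 2x + 1 (mod f). (F_3[x]/(f) is a field with 3^3 = 27 elements since f is irreducible of degree 3.)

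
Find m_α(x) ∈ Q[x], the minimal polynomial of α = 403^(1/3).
m_α(x) = x^3 - 403

α satisfies α^3 = 403, so x^3 - 403 annihilates α. By the rational root test, a rational root p/q (in lowest terms) of x^3 - 403 would satisfy p^3 = 403 q^3, forcing q = 1 and p^3 = 403; but 403 is not a perfect cube, contradiction. A monic cubic over Q with no rational root is irreducible (any nontrivial factorization would include a linear factor). Hence x^3 - 403 is the minimal polynomial of α, and in particular [Q(α):Q] = 3.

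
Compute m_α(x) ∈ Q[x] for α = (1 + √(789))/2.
m_α(x) = x^2 - x - 197

From 2α - 1 = √(789), squaring gives (2α - 1)^2 = 789, i.e. 4α^2 - 4α + 1 = 789, so α^2 - α + (1 - 789)/4 = 0. Since 789 ≡ 1 (mod 4), (1 - 789)/4 = -197 ∈ Z. The polynomial x^2 - x - 197 has discriminant 1 - 4·(-197) = 789, which is not a perfect square in Q (d = 789 is squarefree and ≠ 1), so x^2 - x - 197 is irreducible over Q. It is the minimal polynomial of α.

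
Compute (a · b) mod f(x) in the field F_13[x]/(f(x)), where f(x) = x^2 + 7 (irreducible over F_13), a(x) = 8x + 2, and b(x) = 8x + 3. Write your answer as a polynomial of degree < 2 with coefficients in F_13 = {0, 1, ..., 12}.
a · b ≡ x (mod f(x))

Multiply in F_13[x]: a(x)·b(x) = (8x + 2)·(8x + 3) = 12x^2 + x + 6. This has degree ≥ 2, so divide by f(x) over F_13: 12x^2 + x + 6 = (12)·(x^2 + 7) + (x). Hence a·b ≡ x (mod f). (F_13[x]/(f) is a field with 13^2 = 169 elements since f is irreducible of degree 2.)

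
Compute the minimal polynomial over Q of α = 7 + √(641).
m_α(x) = x^2 - 14x - 592

From α - 7 = √(641), squaring gives (α - 7)^2 = 641, i.e. α^2 - 14α + 49 = 641, so α^2 - 14α - 592 = 0. The discriminant of x^2 - 14x - 592 is (-14)^2 - 4·(-592) = 196 + 2368 = 2564, and 4·(641) is not a perfect square in Q since 641 is squarefree and ≠ 1. Hence x^2 - 14x - 592 is irreducible over Q and is the minimal polynomial of α.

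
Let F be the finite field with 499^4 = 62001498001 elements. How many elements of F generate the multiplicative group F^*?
There are φ(62001498000) = 14736384000 primitive elements

F_q^* is cyclic of order q - 1 = 62001498000. A cyclic group of order m has exactly φ(m) generators. Here m = 62001498000 = 2^4 · 3 · 5^3 · 13 · 61 · 83 · 157, so the number of primitive elements is φ(62001498000) = 14736384000.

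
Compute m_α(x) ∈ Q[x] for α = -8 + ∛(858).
m_α(x) = x^3 + 24x^2 + 192x - 346

Set β = α + 8 = ∛(858), so β^3 = 858. Then (α + 8)^3 - 858 = 0, i.e. α is a root of g(x) = (x + 8)^3 - 858 = x^3 + 24x^2 + 192x - 346. Since g(x) = h(x + 8) where h(x) = x^3 - 858, and h is irreducible over Q (because 858 is not a perfect cube, so h has no rational root, and a monic cubic with no rational root is irreducible), g is also irreducible (irreducibility is preserved under the substitution x → x + 8). Hence m_α(x) = x^3 + 24x^2 + 192x - 346.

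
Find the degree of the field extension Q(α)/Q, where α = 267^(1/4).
[Q(α):Q] = 4

α is a root of x^4 - 267. By Eisenstein's criterion at the prime p = 3 (which divides the constant term 267 but p^2 = 9 does not, since 267 is squarefree), x^4 - 267 is irreducible over Q. Hence [Q(α):Q] = 4.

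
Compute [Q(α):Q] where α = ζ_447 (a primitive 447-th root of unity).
[Q(α):Q] = 296

The minimal polynomial of ζ_447 over Q is the 447-th cyclotomic polynomial Φ_447(x), which is irreducible over Q and has degree φ(447) = 296. Hence [Q(α):Q] = φ(447) = 296.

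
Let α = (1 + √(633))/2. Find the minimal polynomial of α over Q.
m_α(x) = x^2 - x - 158

From 2α - 1 = √(633), squaring gives (2α - 1)^2 = 633, i.e. 4α^2 - 4α + 1 = 633, so α^2 - α + (1 - 633)/4 = 0. Since 633 ≡ 1 (mod 4), (1 - 633)/4 = -158 ∈ Z. The polynomial x^2 - x - 158 has discriminant 1 - 4·(-158) = 633, which is not a perfect square in Q (d = 633 is squarefree and ≠ 1), so x^2 - x - 158 is irreducible over Q. It is the minimal polynomial of α.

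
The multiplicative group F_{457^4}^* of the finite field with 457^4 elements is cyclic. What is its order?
|F_{457^4}^*| = 43617904800

F_{457^4} has 457^4 = 43617904801 elements; its multiplicative group consists of all nonzero elements, so |F_{457^4}^*| = 43617904801 - 1 = 43617904800. (It is cyclic since any finite subgroup of the multiplicative group of a field is cyclic.)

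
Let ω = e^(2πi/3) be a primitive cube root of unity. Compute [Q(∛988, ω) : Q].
[Q(∛988, ω) : Q] = 6

[Q(∛988):Q] = 3 (min poly x^3 - 988, irreducible since 988 is not a perfect cube). [Q(ω):Q] = 2 (min poly x^2 + x + 1). Since Q(∛988) ⊂ R and ω ∉ R, we have ω ∉ Q(∛988), so x^2 + x + 1 remains irreducible over Q(∛988) and [Q(∛988, ω) : Q(∛988)] = 2. By the tower law, [Q(∛988, ω) : Q] = 3 · 2 = 6. (In fact Q(∛988, ω) is the splitting field of x^3 - 988 over Q.)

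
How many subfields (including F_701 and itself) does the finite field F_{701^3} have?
F_{701^3} has 2 subfields

The subfields of F_{p^n} are exactly the fields F_{p^d} for d | n (each is the fixed field of the unique index-d subgroup of Gal(F_{p^n}/F_p) ≅ Z/nZ). The divisors of n = 3 are {1, 3}, giving 2 subfields: F_{701^1}, F_{701^3}.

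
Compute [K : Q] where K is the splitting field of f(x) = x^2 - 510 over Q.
[K : Q] = 2

f(x) = x^2 - 510 factors as (x - √510)(x + √510). The splitting field is K = Q(√510). Since 510 is squarefree and > 1, it is not a perfect square, so x^2 - 510 is irreducible over Q and [Q(√510) : Q] = 2. Hence [K : Q] = 2.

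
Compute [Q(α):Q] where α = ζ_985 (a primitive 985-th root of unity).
[Q(α):Q] = 784

The minimal polynomial of ζ_985 over Q is the 985-th cyclotomic polynomial Φ_985(x), which is irreducible over Q and has degree φ(985) = 784. Hence [Q(α):Q] = φ(985) = 784.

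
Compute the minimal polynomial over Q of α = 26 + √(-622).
m_α(x) = x^2 - 52x + 1298

From α - 26 = √(-622), squaring gives (α - 26)^2 = -622, i.e. α^2 - 52α + 676 = -622, so α^2 - 52α + 1298 = 0. The discriminant of x^2 - 52x + 1298 is (-52)^2 - 4·(1298) = 2704 - 5192 = -2488, and 4·(-622) is not a perfect square in Q since -622 is squarefree and ≠ 1. Hence x^2 - 52x + 1298 is irreducible over Q and is the minimal polynomial of α.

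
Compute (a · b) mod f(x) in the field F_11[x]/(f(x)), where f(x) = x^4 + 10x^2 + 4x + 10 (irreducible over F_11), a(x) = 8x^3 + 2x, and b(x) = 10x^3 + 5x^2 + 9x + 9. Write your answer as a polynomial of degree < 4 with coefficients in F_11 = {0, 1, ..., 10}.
a · b ≡ 8x + 7 (mod f(x))

Multiply in F_11[x]: a(x)·b(x) = (8x^3 + 2x)·(10x^3 + 5x^2 + 9x + 9) = 3x^6 + 7x^5 + 4x^4 + 5x^3 + 7x^2 + 7x. This has degree ≥ 4, so divide by f(x) over F_11: 3x^6 + 7x^5 + 4x^4 + 5x^3 + 7x^2 + 7x = (3x^2 + 7x + 7)·(x^4 + 10x^2 + 4x + 10) + (8x + 7). Hence a·b ≡ 8x + 7 (mod f). (F_11[x]/(f) is a field with 11^4 = 14641 elements since f is irreducible of degree 4.)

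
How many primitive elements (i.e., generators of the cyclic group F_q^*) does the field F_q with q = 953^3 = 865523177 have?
There are φ(865523176) = 347120640 primitive elements

F_q^* is cyclic of order q - 1 = 865523176. A cyclic group of order m has exactly φ(m) generators. Here m = 865523176 = 2^3 · 7 · 17 · 181 · 5023, so the number of primitive elements is φ(865523176) = 347120640.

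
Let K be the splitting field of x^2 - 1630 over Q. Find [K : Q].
[K : Q] = 2

f(x) = x^2 - 1630 factors as (x - √1630)(x + √1630). The splitting field is K = Q(√1630). Since 1630 is squarefree and > 1, it is not a perfect square, so x^2 - 1630 is irreducible over Q and [Q(√1630) : Q] = 2. Hence [K : Q] = 2.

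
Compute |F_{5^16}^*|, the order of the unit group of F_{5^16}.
|F_{5^16}^*| = 152587890624

F_{5^16} has 5^16 = 152587890625 elements; its multiplicative group consists of all nonzero elements, so |F_{5^16}^*| = 152587890625 - 1 = 152587890624. (It is cyclic since any finite subgroup of the multiplicative group of a field is cyclic.)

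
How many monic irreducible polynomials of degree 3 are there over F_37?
There are 16872 monic irreducible polynomials of degree 3 over F_37

Each element of F_{37^3} that lies in no proper subfield is a root of exactly one monic irreducible of degree 3 over F_37, and each such polynomial has 3 distinct roots in F_{37^3}. By Möbius inversion the count is N_37(3) = (1/3) Σ_{d|3} μ(3/d) · 37^d = (1/3)(μ(3)·37^1 + μ(1)·37^3) = 50616/3 = 16872.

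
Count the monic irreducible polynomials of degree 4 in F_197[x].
There are 376524918 monic irreducible polynomials of degree 4 over F_197

Each element of F_{197^4} that lies in no proper subfield is a root of exactly one monic irreducible of degree 4 over F_197, and each such polynomial has 4 distinct roots in F_{197^4}. By Möbius inversion the count is N_197(4) = (1/4) Σ_{d|4} μ(4/d) · 197^d = (1/4)(μ(4)·197^1 + μ(2)·197^2 + μ(1)·197^4) = 1506099672/4 = 376524918.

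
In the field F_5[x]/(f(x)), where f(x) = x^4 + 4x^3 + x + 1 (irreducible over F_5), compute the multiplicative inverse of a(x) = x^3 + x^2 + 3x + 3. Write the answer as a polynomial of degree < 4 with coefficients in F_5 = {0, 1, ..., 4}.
a(x)^(-1) ≡ 3x^2 + 4x + 2 (mod f(x))

Since f is irreducible over F_5, F_5[x]/(f) is a field and a(x) ≠ 0 has an inverse. Apply the extended Euclidean algorithm to f(x) and a(x) in F_5[x]: f(x) = (x + 3)·a(x) + (4x^2 + 4x + 2);  a(x) = (4x)·(4x^2 + 4x + 2) + (3). The last nonzero remainder is the constant 3 = gcd(f, a) in F_5. Back-substituting through the division chain expresses 3 = s(x)·a(x) + t(x)·f(x) with s(x) ≡ 4x^2 + 2x + 1 (mod f), so (4x^2 + 2x + 1)·a(x) ≡ 3 (mod f). Multiplying by 3^(-1) ≡ 2 in F_5 gives a(x)^(-1) ≡ 2·(4x^2 + 2x + 1) ≡ 3x^2 + 4x + 2 (mod f). Check: (x^3 + x^2 + 3x + 3)·(3x^2 + 4x + 2) = 3x^5 + 2x^4 + 3x^2 + 3x + 1 ≡ 1 (mod x^4 + 4x^3 + x + 1).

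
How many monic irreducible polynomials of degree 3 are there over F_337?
There are 12757472 monic irreducible polynomials of degree 3 over F_337

Each element of F_{337^3} that lies in no proper subfield is a root of exactly one monic irreducible of degree 3 over F_337, and each such polynomial has 3 distinct roots in F_{337^3}. By Möbius inversion the count is N_337(3) = (1/3) Σ_{d|3} μ(3/d) · 337^d = (1/3)(μ(3)·337^1 + μ(1)·337^3) = 38272416/3 = 12757472.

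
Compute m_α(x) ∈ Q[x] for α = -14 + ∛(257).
m_α(x) = x^3 + 42x^2 + 588x + 2487

Set β = α + 14 = ∛(257), so β^3 = 257. Then (α + 14)^3 - 257 = 0, i.e. α is a root of g(x) = (x + 14)^3 - 257 = x^3 + 42x^2 + 588x + 2487. Since g(x) = h(x + 14) where h(x) = x^3 - 257, and h is irreducible over Q (because 257 is not a perfect cube, so h has no rational root, and a monic cubic with no rational root is irreducible), g is also irreducible (irreducibility is preserved under the substitution x → x + 14). Hence m_α(x) = x^3 + 42x^2 + 588x + 2487.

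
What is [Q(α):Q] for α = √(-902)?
[Q(α):Q] = 2

[Q(α):Q] equals the degree of the minimal polynomial of α. Here α^2 = -902 and x^2 + 902 is irreducible (d = -902 is squarefree, ≠ 1, hence not a square), so deg(m_α) = 2. Thus [Q(α):Q] = 2.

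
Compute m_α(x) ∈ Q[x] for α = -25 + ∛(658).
m_α(x) = x^3 + 75x^2 + 1875x + 14967

Set β = α + 25 = ∛(658), so β^3 = 658. Then (α + 25)^3 - 658 = 0, i.e. α is a root of g(x) = (x + 25)^3 - 658 = x^3 + 75x^2 + 1875x + 14967. Since g(x) = h(x + 25) where h(x) = x^3 - 658, and h is irreducible over Q (because 658 is not a perfect cube, so h has no rational root, and a monic cubic with no rational root is irreducible), g is also irreducible (irreducibility is preserved under the substitution x → x + 25). Hence m_α(x) = x^3 + 75x^2 + 1875x + 14967.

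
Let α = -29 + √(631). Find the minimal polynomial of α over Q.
m_α(x) = x^2 + 58x + 210

From α + 29 = √(631), squaring gives (α + 29)^2 = 631, i.e. α^2 + 58α + 841 = 631, so α^2 + 58α + 210 = 0. The discriminant of x^2 + 58x + 210 is (58)^2 - 4·(210) = 3364 - 840 = 2524, and 4·(631) is not a perfect square in Q since 631 is squarefree and ≠ 1. Hence x^2 + 58x + 210 is irreducible over Q and is the minimal polynomial of α.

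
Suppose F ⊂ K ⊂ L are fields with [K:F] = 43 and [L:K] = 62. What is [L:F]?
[L:F] = 2666

The tower law says that for any tower of field extensions F ⊂ K ⊂ L with finite degrees, [L:F] = [L:K] · [K:F]. Here this gives [L:F] = 62 · 43 = 2666.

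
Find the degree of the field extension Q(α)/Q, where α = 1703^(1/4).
[Q(α):Q] = 4

α is a root of x^4 - 1703. By Eisenstein's criterion at the prime p = 13 (which divides the constant term 1703 but p^2 = 169 does not, since 1703 is squarefree), x^4 - 1703 is irreducible over Q. Hence [Q(α):Q] = 4.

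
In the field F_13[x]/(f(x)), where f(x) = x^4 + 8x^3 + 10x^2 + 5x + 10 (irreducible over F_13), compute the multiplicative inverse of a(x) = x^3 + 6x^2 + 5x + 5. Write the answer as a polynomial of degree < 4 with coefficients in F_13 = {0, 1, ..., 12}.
a(x)^(-1) ≡ 3x^3 + 6x + 8 (mod f(x))

Since f is irreducible over F_13, F_13[x]/(f) is a field and a(x) ≠ 0 has an inverse. Apply the extended Euclidean algorithm to f(x) and a(x) in F_13[x]: f(x) = (x + 2)·a(x) + (6x^2 + 3x);  a(x) = (11x + 2)·(6x^2 + 3x) + (12x + 5);  (6x^2 + 3x) = (7x + 6)·(12x + 5) + (9). The last nonzero remainder is the constant 9 = gcd(f, a) in F_13. Back-substituting through the division chain expresses 9 = s(x)·a(x) + t(x)·f(x) with s(x) ≡ x^3 + 2x + 7 (mod f), so (x^3 + 2x + 7)·a(x) ≡ 9 (mod f). Multiplying by 9^(-1) ≡ 3 in F_13 gives a(x)^(-1) ≡ 3·(x^3 + 2x + 7) ≡ 3x^3 + 6x + 8 (mod f). Check: (x^3 + 6x^2 + 5x + 5)·(3x^3 + 6x + 8) = 3x^6 + 5x^5 + 8x^4 + 7x^3 + 5x + 1 ≡ 1 (mod x^4 + 8x^3 + 10x^2 + 5x + 10).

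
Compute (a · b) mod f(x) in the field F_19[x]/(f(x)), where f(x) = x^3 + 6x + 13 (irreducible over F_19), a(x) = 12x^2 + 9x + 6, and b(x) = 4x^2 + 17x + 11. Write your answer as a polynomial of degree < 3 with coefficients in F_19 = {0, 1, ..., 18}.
a · b ≡ 2x^2 + 18x + 5 (mod f(x))

Multiply in F_19[x]: a(x)·b(x) = (12x^2 + 9x + 6)·(4x^2 + 17x + 11) = 10x^4 + 12x^3 + 5x^2 + 11x + 9. This has degree ≥ 3, so divide by f(x) over F_19: 10x^4 + 12x^3 + 5x^2 + 11x + 9 = (10x + 12)·(x^3 + 6x + 13) + (2x^2 + 18x + 5). Hence a·b ≡ 2x^2 + 18x + 5 (mod f). (F_19[x]/(f) is a field with 19^3 = 6859 elements since f is irreducible of degree 3.)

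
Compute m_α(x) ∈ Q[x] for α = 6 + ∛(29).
m_α(x) = x^3 - 18x^2 + 108x - 245

Set β = α - 6 = ∛(29), so β^3 = 29. Then (α - 6)^3 - 29 = 0, i.e. α is a root of g(x) = (x - 6)^3 - 29 = x^3 - 18x^2 + 108x - 245. Since g(x) = h(x - 6) where h(x) = x^3 - 29, and h is irreducible over Q (because 29 is not a perfect cube, so h has no rational root, and a monic cubic with no rational root is irreducible), g is also irreducible (irreducibility is preserved under the substitution x → x - 6). Hence m_α(x) = x^3 - 18x^2 + 108x - 245.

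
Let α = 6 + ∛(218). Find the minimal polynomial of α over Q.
m_α(x) = x^3 - 18x^2 + 108x - 434

Set β = α - 6 = ∛(218), so β^3 = 218. Then (α - 6)^3 - 218 = 0, i.e. α is a root of g(x) = (x - 6)^3 - 218 = x^3 - 18x^2 + 108x - 434. Since g(x) = h(x - 6) where h(x) = x^3 - 218, and h is irreducible over Q (because 218 is not a perfect cube, so h has no rational root, and a monic cubic with no rational root is irreducible), g is also irreducible (irreducibility is preserved under the substitution x → x - 6). Hence m_α(x) = x^3 - 18x^2 + 108x - 434.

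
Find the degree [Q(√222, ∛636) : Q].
[Q(√222, ∛636) : Q] = 6

Let L = Q(√222, ∛636). Since Q(√222) ⊂ L and [Q(√222):Q] = 2, the tower law gives 2 | [L:Q]. Likewise Q(∛636) ⊂ L with [Q(∛636):Q] = 3 (because 636 is not a perfect cube), so 3 | [L:Q]. As gcd(2,3) = 1, [L:Q] is divisible by 6. Conversely L is generated over Q by √222 and ∛636, so [L:Q] ≤ 2·3 = 6. Therefore [Q(√222, ∛636) : Q] = 6.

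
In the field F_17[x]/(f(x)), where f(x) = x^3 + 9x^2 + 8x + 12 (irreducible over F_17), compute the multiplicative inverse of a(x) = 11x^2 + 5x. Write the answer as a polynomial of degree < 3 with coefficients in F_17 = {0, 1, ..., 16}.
a(x)^(-1) ≡ 16x^2 + 6x + 12 (mod f(x))

Since f is irreducible over F_17, F_17[x]/(f) is a field and a(x) ≠ 0 has an inverse. Apply the extended Euclidean algorithm to f(x) and a(x) in F_17[x]: f(x) = (14x + 13)·a(x) + (11x + 12);  a(x) = (x + 4)·(11x + 12) + (3). The last nonzero remainder is the constant 3 = gcd(f, a) in F_17. Back-substituting through the division chain expresses 3 = s(x)·a(x) + t(x)·f(x) with s(x) ≡ 14x^2 + x + 2 (mod f), so (14x^2 + x + 2)·a(x) ≡ 3 (mod f). Multiplying by 3^(-1) ≡ 6 in F_17 gives a(x)^(-1) ≡ 6·(14x^2 + x + 2) ≡ 16x^2 + 6x + 12 (mod f). Check: (11x^2 + 5x)·(16x^2 + 6x + 12) = 6x^4 + 10x^3 + 9x^2 + 9x ≡ 1 (mod x^3 + 9x^2 + 8x + 12).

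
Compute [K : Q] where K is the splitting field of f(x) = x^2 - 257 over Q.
[K : Q] = 2

f(x) = x^2 - 257 factors as (x - √257)(x + √257). The splitting field is K = Q(√257). Since 257 is squarefree and > 1, it is not a perfect square, so x^2 - 257 is irreducible over Q and [Q(√257) : Q] = 2. Hence [K : Q] = 2.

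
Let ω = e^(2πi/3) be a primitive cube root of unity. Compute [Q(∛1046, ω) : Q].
[Q(∛1046, ω) : Q] = 6

[Q(∛1046):Q] = 3 (min poly x^3 - 1046, irreducible since 1046 is not a perfect cube). [Q(ω):Q] = 2 (min poly x^2 + x + 1). Since Q(∛1046) ⊂ R and ω ∉ R, we have ω ∉ Q(∛1046), so x^2 + x + 1 remains irreducible over Q(∛1046) and [Q(∛1046, ω) : Q(∛1046)] = 2. By the tower law, [Q(∛1046, ω) : Q] = 3 · 2 = 6. (In fact Q(∛1046, ω) is the splitting field of x^3 - 1046 over Q.)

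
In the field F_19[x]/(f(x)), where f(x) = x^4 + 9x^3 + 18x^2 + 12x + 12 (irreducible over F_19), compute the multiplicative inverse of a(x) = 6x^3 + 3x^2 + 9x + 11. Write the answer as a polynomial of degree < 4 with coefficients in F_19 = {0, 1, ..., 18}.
a(x)^(-1) ≡ 16x^3 + 3x^2 + 14x + 11 (mod f(x))

Since f is irreducible over F_19, F_19[x]/(f) is a field and a(x) ≠ 0 has an inverse. Apply the extended Euclidean algorithm to f(x) and a(x) in F_19[x]: f(x) = (16x + 3)·a(x) + (17x^2 + 18x + 17);  a(x) = (16x)·(17x^2 + 18x + 17) + (3x + 11);  (17x^2 + 18x + 17) = (12x)·(3x + 11) + (17). The last nonzero remainder is the constant 17 = gcd(f, a) in F_19. Back-substituting through the division chain expresses 17 = s(x)·a(x) + t(x)·f(x) with s(x) ≡ 6x^3 + 13x^2 + 10x + 16 (mod f), so (6x^3 + 13x^2 + 10x + 16)·a(x) ≡ 17 (mod f). Multiplying by 17^(-1) ≡ 9 in F_19 gives a(x)^(-1) ≡ 9·(6x^3 + 13x^2 + 10x + 16) ≡ 16x^3 + 3x^2 + 14x + 11 (mod f). Check: (6x^3 + 3x^2 + 9x + 11)·(16x^3 + 3x^2 + 14x + 11) = x^6 + 9x^5 + 9x^4 + 7x^3 + 2x^2 + 6x + 7 ≡ 1 (mod x^4 + 9x^3 + 18x^2 + 12x + 12).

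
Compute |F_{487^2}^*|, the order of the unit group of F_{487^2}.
|F_{487^2}^*| = 237168

F_{487^2} has 487^2 = 237169 elements; its multiplicative group consists of all nonzero elements, so |F_{487^2}^*| = 237169 - 1 = 237168. (It is cyclic since any finite subgroup of the multiplicative group of a field is cyclic.)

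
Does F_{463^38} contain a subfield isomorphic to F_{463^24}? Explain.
No: F_{463^24} is not a subfield of F_{463^38}

F_{p^m} embeds in F_{p^n} iff m | n. Here 24 ∤ 38 (since 38 = 1·24 + 14 with remainder 14 ≠ 0), so F_{463^24} is not a subfield of F_{463^38}. Equivalently: if it were, the tower law would give 24 = [F_{463^24}:F_463] dividing [F_{463^38}:F_463] = 38, contradiction.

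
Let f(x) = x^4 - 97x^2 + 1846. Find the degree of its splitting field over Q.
[K : Q] = 4

Solving the quadratic in x^2: x^2 = (97 ± √(97^2 - 4·1846))/2 = (97 ± √2025)/2 = (97 ± 45)/2, giving x^2 = 71 or x^2 = 26. So f(x) = (x^2 - 71)(x^2 - 26) and the roots of f are ±√71, ±√26. Hence the splitting field is K = Q(√71, √26). Since 71 and 26 are distinct squarefree integers > 1, their product 1846 is not a perfect square, so √26 ∉ Q(√71). By the tower law [K:Q] = [Q(√71,√26):Q(√71)] · [Q(√71):Q] = 2 · 2 = 4.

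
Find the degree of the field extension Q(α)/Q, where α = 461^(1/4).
[Q(α):Q] = 4

α is a root of x^4 - 461. By Eisenstein's criterion at the prime p = 461 (which divides the constant term 461 but p^2 = 212521 does not, since 461 is squarefree), x^4 - 461 is irreducible over Q. Hence [Q(α):Q] = 4.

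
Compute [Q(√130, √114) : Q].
[Q(√130, √114) : Q] = 4

[Q(√130):Q] = 2 (min poly x^2 - 130, irreducible since 130 is squarefree > 1). For the top step, suppose √114 ∈ Q(√130), say √114 = c + d√130 with c, d ∈ Q. Squaring: 114 = c^2 + 130d^2 + 2cd√130. Since √130 ∉ Q this forces 2cd = 0. If d = 0 then √114 = c ∈ Q, contradicting 114 squarefree > 1. If c = 0 then 114 = 130d^2, so 130·114 = (130d)^2 is a perfect square in Q — but 130·114 = 14820 is not a perfect square (since 130 and 114 are distinct squarefree integers). Contradiction. Hence √114 ∉ Q(√130), so x^2 - 114 stays irreducible over Q(√130) and [Q(√130, √114) : Q(√130)] = 2. By the tower law, [Q(√130, √114) : Q] = 2 · 2 = 4.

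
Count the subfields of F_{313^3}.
F_{313^3} has 2 subfields

The subfields of F_{p^n} are exactly the fields F_{p^d} for d | n (each is the fixed field of the unique index-d subgroup of Gal(F_{p^n}/F_p) ≅ Z/nZ). The divisors of n = 3 are {1, 3}, giving 2 subfields: F_{313^1}, F_{313^3}.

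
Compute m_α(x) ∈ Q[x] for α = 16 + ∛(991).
m_α(x) = x^3 - 48x^2 + 768x - 5087

Set β = α - 16 = ∛(991), so β^3 = 991. Then (α - 16)^3 - 991 = 0, i.e. α is a root of g(x) = (x - 16)^3 - 991 = x^3 - 48x^2 + 768x - 5087. Since g(x) = h(x - 16) where h(x) = x^3 - 991, and h is irreducible over Q (because 991 is not a perfect cube, so h has no rational root, and a monic cubic with no rational root is irreducible), g is also irreducible (irreducibility is preserved under the substitution x → x - 16). Hence m_α(x) = x^3 - 48x^2 + 768x - 5087.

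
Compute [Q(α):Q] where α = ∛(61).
[Q(α):Q] = 3

The minimal polynomial of α is x^3 - 61, irreducible over Q since 61 is not a perfect cube (so x^3 - 61 has no rational root). Hence [Q(α):Q] = deg(m_α) = 3.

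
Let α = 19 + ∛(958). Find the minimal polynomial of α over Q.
m_α(x) = x^3 - 57x^2 + 1083x - 7817

Set β = α - 19 = ∛(958), so β^3 = 958. Then (α - 19)^3 - 958 = 0, i.e. α is a root of g(x) = (x - 19)^3 - 958 = x^3 - 57x^2 + 1083x - 7817. Since g(x) = h(x - 19) where h(x) = x^3 - 958, and h is irreducible over Q (because 958 is not a perfect cube, so h has no rational root, and a monic cubic with no rational root is irreducible), g is also irreducible (irreducibility is preserved under the substitution x → x - 19). Hence m_α(x) = x^3 - 57x^2 + 1083x - 7817.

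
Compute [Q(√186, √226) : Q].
[Q(√186, √226) : Q] = 4

[Q(√186):Q] = 2 (min poly x^2 - 186, irreducible since 186 is squarefree > 1). For the top step, suppose √226 ∈ Q(√186), say √226 = c + d√186 with c, d ∈ Q. Squaring: 226 = c^2 + 186d^2 + 2cd√186. Since √186 ∉ Q this forces 2cd = 0. If d = 0 then √226 = c ∈ Q, contradicting 226 squarefree > 1. If c = 0 then 226 = 186d^2, so 186·226 = (186d)^2 is a perfect square in Q — but 186·226 = 42036 is not a perfect square (since 186 and 226 are distinct squarefree integers). Contradiction. Hence √226 ∉ Q(√186), so x^2 - 226 stays irreducible over Q(√186) and [Q(√186, √226) : Q(√186)] = 2. By the tower law, [Q(√186, √226) : Q] = 2 · 2 = 4.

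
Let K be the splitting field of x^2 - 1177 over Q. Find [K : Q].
[K : Q] = 2

f(x) = x^2 - 1177 factors as (x - √1177)(x + √1177). The splitting field is K = Q(√1177). Since 1177 is squarefree and > 1, it is not a perfect square, so x^2 - 1177 is irreducible over Q and [Q(√1177) : Q] = 2. Hence [K : Q] = 2.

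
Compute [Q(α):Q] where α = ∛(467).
[Q(α):Q] = 3

The minimal polynomial of α is x^3 - 467, irreducible over Q since 467 is not a perfect cube (so x^3 - 467 has no rational root). Hence [Q(α):Q] = deg(m_α) = 3.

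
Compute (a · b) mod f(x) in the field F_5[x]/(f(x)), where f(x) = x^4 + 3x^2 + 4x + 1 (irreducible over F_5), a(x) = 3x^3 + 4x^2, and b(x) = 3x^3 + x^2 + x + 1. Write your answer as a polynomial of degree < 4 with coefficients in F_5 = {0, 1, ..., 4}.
a · b ≡ x^3 (mod f(x))

Multiply in F_5[x]: a(x)·b(x) = (3x^3 + 4x^2)·(3x^3 + x^2 + x + 1) = 4x^6 + 2x^4 + 2x^3 + 4x^2. This has degree ≥ 4, so divide by f(x) over F_5: 4x^6 + 2x^4 + 2x^3 + 4x^2 = (4x^2)·(x^4 + 3x^2 + 4x + 1) + (x^3). Hence a·b ≡ x^3 (mod f). (F_5[x]/(f) is a field with 5^4 = 625 elements since f is irreducible of degree 4.)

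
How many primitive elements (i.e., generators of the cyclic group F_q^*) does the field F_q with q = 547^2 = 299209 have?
There are φ(299208) = 78336 primitive elements

F_q^* is cyclic of order q - 1 = 299208. A cyclic group of order m has exactly φ(m) generators. Here m = 299208 = 2^3 · 3 · 7 · 13 · 137, so the number of primitive elements is φ(299208) = 78336.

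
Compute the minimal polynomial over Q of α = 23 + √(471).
m_α(x) = x^2 - 46x + 58

From α - 23 = √(471), squaring gives (α - 23)^2 = 471, i.e. α^2 - 46α + 529 = 471, so α^2 - 46α + 58 = 0. The discriminant of x^2 - 46x + 58 is (-46)^2 - 4·(58) = 2116 - 232 = 1884, and 4·(471) is not a perfect square in Q since 471 is squarefree and ≠ 1. Hence x^2 - 46x + 58 is irreducible over Q and is the minimal polynomial of α.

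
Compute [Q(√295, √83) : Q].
[Q(√295, √83) : Q] = 4

[Q(√295):Q] = 2 (min poly x^2 - 295, irreducible since 295 is squarefree > 1). For the top step, suppose √83 ∈ Q(√295), say √83 = c + d√295 with c, d ∈ Q. Squaring: 83 = c^2 + 295d^2 + 2cd√295. Since √295 ∉ Q this forces 2cd = 0. If d = 0 then √83 = c ∈ Q, contradicting 83 squarefree > 1. If c = 0 then 83 = 295d^2, so 295·83 = (295d)^2 is a perfect square in Q — but 295·83 = 24485 is not a perfect square (since 295 and 83 are distinct squarefree integers). Contradiction. Hence √83 ∉ Q(√295), so x^2 - 83 stays irreducible over Q(√295) and [Q(√295, √83) : Q(√295)] = 2. By the tower law, [Q(√295, √83) : Q] = 2 · 2 = 4.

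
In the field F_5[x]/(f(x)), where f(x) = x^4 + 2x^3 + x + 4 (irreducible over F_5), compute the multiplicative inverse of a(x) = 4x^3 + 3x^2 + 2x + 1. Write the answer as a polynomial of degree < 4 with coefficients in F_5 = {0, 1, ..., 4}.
a(x)^(-1) ≡ x^2 + x + 2 (mod f(x))

Since f is irreducible over F_5, F_5[x]/(f) is a field and a(x) ≠ 0 has an inverse. Apply the extended Euclidean algorithm to f(x) and a(x) in F_5[x]: f(x) = (4x)·a(x) + (2x^2 + 2x + 4);  a(x) = (2x + 2)·(2x^2 + 2x + 4) + (3). The last nonzero remainder is the constant 3 = gcd(f, a) in F_5. Back-substituting through the division chain expresses 3 = s(x)·a(x) + t(x)·f(x) with s(x) ≡ 3x^2 + 3x + 1 (mod f), so (3x^2 + 3x + 1)·a(x) ≡ 3 (mod f). Multiplying by 3^(-1) ≡ 2 in F_5 gives a(x)^(-1) ≡ 2·(3x^2 + 3x + 1) ≡ x^2 + x + 2 (mod f). Check: (4x^3 + 3x^2 + 2x + 1)·(x^2 + x + 2) = 4x^5 + 2x^4 + 3x^3 + 4x^2 + 2 ≡ 1 (mod x^4 + 2x^3 + x + 4).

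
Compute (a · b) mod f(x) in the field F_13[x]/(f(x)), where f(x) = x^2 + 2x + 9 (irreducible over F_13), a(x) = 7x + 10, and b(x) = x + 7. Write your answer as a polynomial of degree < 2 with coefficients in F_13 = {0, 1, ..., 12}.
a · b ≡ 6x + 7 (mod f(x))

Multiply in F_13[x]: a(x)·b(x) = (7x + 10)·(x + 7) = 7x^2 + 7x + 5. This has degree ≥ 2, so divide by f(x) over F_13: 7x^2 + 7x + 5 = (7)·(x^2 + 2x + 9) + (6x + 7). Hence a·b ≡ 6x + 7 (mod f). (F_13[x]/(f) is a field with 13^2 = 169 elements since f is irreducible of degree 2.)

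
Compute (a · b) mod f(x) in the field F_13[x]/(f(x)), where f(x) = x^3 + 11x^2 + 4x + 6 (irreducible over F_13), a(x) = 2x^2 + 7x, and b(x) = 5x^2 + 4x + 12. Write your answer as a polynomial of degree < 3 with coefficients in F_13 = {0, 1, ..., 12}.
a · b ≡ 8x^2 + 6x + 12 (mod f(x))

Multiply in F_13[x]: a(x)·b(x) = (2x^2 + 7x)·(5x^2 + 4x + 12) = 10x^4 + 4x^3 + 6x. This has degree ≥ 3, so divide by f(x) over F_13: 10x^4 + 4x^3 + 6x = (10x + 11)·(x^3 + 11x^2 + 4x + 6) + (8x^2 + 6x + 12). Hence a·b ≡ 8x^2 + 6x + 12 (mod f). (F_13[x]/(f) is a field with 13^3 = 2197 elements since f is irreducible of degree 3.)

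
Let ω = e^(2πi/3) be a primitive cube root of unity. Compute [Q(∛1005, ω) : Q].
[Q(∛1005, ω) : Q] = 6

[Q(∛1005):Q] = 3 (min poly x^3 - 1005, irreducible since 1005 is not a perfect cube). [Q(ω):Q] = 2 (min poly x^2 + x + 1). Since Q(∛1005) ⊂ R and ω ∉ R, we have ω ∉ Q(∛1005), so x^2 + x + 1 remains irreducible over Q(∛1005) and [Q(∛1005, ω) : Q(∛1005)] = 2. By the tower law, [Q(∛1005, ω) : Q] = 3 · 2 = 6. (In fact Q(∛1005, ω) is the splitting field of x^3 - 1005 over Q.)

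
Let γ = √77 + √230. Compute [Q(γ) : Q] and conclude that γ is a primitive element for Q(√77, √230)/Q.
[Q(γ) : Q] = 4 (equivalently, Q(γ) = Q(√77, √230))

Obviously Q(γ) ⊆ Q(√77, √230), and [Q(√77, √230):Q] = 4 (since 77, 230 are distinct squarefree integers > 1 with 17710 not a perfect square). To show equality we compute the minimal polynomial of γ. From γ = √77 + √230: γ^2 = 77 + 2√(17710) + 230 = 307 + 2√(17710), so γ^2 - 307 = 2√(17710); squaring, (γ^2 - 307)^2 = 4·17710, i.e. γ^4 - 614γ^2 + 94249 - 70840 = 0, i.e. γ^4 - 614γ^2 + 23409 = 0. So γ is a root of x^4 - 614x^2 + 23409. This polynomial is irreducible over Q: it has no rational root (each ±√77 ± √230 is irrational), and any factorization into two quadratics over Q would force √(17710) ∈ Q (pairing opposite roots) or √77, √230 ∈ Q (other pairings), all impossible. Hence [Q(γ):Q] = 4 = [Q(√77, √230):Q], so Q(γ) = Q(√77, √230).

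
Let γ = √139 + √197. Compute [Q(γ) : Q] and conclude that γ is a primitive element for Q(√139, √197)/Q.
[Q(γ) : Q] = 4 (equivalently, Q(γ) = Q(√139, √197))

Obviously Q(γ) ⊆ Q(√139, √197), and [Q(√139, √197):Q] = 4 (since 139, 197 are distinct squarefree integers > 1 with 27383 not a perfect square). To show equality we compute the minimal polynomial of γ. From γ = √139 + √197: γ^2 = 139 + 2√(27383) + 197 = 336 + 2√(27383), so γ^2 - 336 = 2√(27383); squaring, (γ^2 - 336)^2 = 4·27383, i.e. γ^4 - 672γ^2 + 112896 - 109532 = 0, i.e. γ^4 - 672γ^2 + 3364 = 0. So γ is a root of x^4 - 672x^2 + 3364. This polynomial is irreducible over Q: it has no rational root (each ±√139 ± √197 is irrational), and any factorization into two quadratics over Q would force √(27383) ∈ Q (pairing opposite roots) or √139, √197 ∈ Q (other pairings), all impossible. Hence [Q(γ):Q] = 4 = [Q(√139, √197):Q], so Q(γ) = Q(√139, √197).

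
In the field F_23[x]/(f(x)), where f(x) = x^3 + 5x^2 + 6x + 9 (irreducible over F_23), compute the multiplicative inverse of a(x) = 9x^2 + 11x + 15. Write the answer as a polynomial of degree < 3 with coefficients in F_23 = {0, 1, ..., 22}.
a(x)^(-1) ≡ 5x + 1 (mod f(x))

Since f is irreducible over F_23, F_23[x]/(f) is a field and a(x) ≠ 0 has an inverse. Apply the extended Euclidean algorithm to f(x) and a(x) in F_23[x]: f(x) = (18x + 22)·a(x) + (1). The last nonzero remainder is the constant 1 = gcd(f, a) in F_23. Back-substituting through the division chain expresses 1 = s(x)·a(x) + t(x)·f(x) with s(x) ≡ 5x + 1 (mod f), so a(x)^(-1) ≡ s(x) = 5x + 1 (mod f). Check: (9x^2 + 11x + 15)·(5x + 1) = 22x^3 + 18x^2 + 17x + 15 ≡ 1 (mod x^3 + 5x^2 + 6x + 9).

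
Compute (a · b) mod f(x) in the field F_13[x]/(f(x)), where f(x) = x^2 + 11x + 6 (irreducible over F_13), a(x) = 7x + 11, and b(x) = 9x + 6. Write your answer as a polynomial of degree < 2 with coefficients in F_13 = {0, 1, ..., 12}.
a · b ≡ 7x (mod f(x))

Multiply in F_13[x]: a(x)·b(x) = (7x + 11)·(9x + 6) = 11x^2 + 11x + 1. This has degree ≥ 2, so divide by f(x) over F_13: 11x^2 + 11x + 1 = (11)·(x^2 + 11x + 6) + (7x). Hence a·b ≡ 7x (mod f). (F_13[x]/(f) is a field with 13^2 = 169 elements since f is irreducible of degree 2.)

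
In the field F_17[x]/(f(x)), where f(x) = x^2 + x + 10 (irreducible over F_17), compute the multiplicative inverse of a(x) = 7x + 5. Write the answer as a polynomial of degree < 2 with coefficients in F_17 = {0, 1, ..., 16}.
a(x)^(-1) ≡ 11x + 8 (mod f(x))

Since f is irreducible over F_17, F_17[x]/(f) is a field and a(x) ≠ 0 has an inverse. Apply the extended Euclidean algorithm to f(x) and a(x) in F_17[x]: f(x) = (5x + 16)·a(x) + (15). The last nonzero remainder is the constant 15 = gcd(f, a) in F_17. Back-substituting through the division chain expresses 15 = s(x)·a(x) + t(x)·f(x) with s(x) ≡ 12x + 1 (mod f), so (12x + 1)·a(x) ≡ 15 (mod f). Multiplying by 15^(-1) ≡ 8 in F_17 gives a(x)^(-1) ≡ 8·(12x + 1) ≡ 11x + 8 (mod f). Check: (7x + 5)·(11x + 8) = 9x^2 + 9x + 6 ≡ 1 (mod x^2 + x + 10).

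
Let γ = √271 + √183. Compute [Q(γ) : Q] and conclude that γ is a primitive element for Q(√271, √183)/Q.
[Q(γ) : Q] = 4 (equivalently, Q(γ) = Q(√271, √183))

Obviously Q(γ) ⊆ Q(√271, √183), and [Q(√271, √183):Q] = 4 (since 271, 183 are distinct squarefree integers > 1 with 49593 not a perfect square). To show equality we compute the minimal polynomial of γ. From γ = √271 + √183: γ^2 = 271 + 2√(49593) + 183 = 454 + 2√(49593), so γ^2 - 454 = 2√(49593); squaring, (γ^2 - 454)^2 = 4·49593, i.e. γ^4 - 908γ^2 + 206116 - 198372 = 0, i.e. γ^4 - 908γ^2 + 7744 = 0. So γ is a root of x^4 - 908x^2 + 7744. This polynomial is irreducible over Q: it has no rational root (each ±√271 ± √183 is irrational), and any factorization into two quadratics over Q would force √(49593) ∈ Q (pairing opposite roots) or √271, √183 ∈ Q (other pairings), all impossible. Hence [Q(γ):Q] = 4 = [Q(√271, √183):Q], so Q(γ) = Q(√271, √183).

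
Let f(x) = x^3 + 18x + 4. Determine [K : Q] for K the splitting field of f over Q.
[K : Q] = 6

By the rational root test, any rational root of the monic integer polynomial f(x) = x^3 + 18x + 4 must be an integer dividing the constant term 4, i.e. one of ±{1, 2, 4}. Evaluating: f(1) = 23, f(-1) = -15, f(2) = 48, f(-2) = -40, f(4) = 140, f(-4) = -132; none is 0, so f has no rational root and is therefore irreducible over Q (a cubic with no linear factor over a field is irreducible). For an irreducible cubic, the Galois group is A_3 or S_3 according as the discriminant disc(f) = -4a^3 - 27b^2 = -4·(18)^3 - 27·(4)^2 = -23760 is or is not a square in Q. Here disc(f) = -23760 is not a perfect square in Q, so the Galois group of f over Q is not contained in A_3 and must be all of S_3. The splitting field has degree |S_3| = 6 over Q, so [K : Q] = 6.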